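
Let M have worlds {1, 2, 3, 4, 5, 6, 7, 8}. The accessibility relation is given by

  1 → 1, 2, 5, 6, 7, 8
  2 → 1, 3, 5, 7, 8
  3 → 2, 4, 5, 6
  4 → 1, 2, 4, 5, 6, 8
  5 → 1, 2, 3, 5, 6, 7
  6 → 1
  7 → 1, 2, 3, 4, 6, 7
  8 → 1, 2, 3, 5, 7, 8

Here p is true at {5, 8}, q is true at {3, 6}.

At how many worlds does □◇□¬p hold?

3

1: successors {1, 2, 5, 6, 7, 8}; ◇□¬p there: 1:T, 2:T, 5:T, 6:F, 7:T, 8:T. ✗
2: successors {1, 3, 5, 7, 8}; ◇□¬p there: 1:T, 3:T, 5:T, 7:T, 8:T. ✓
3: successors {2, 4, 5, 6}; ◇□¬p there: 2:T, 4:T, 5:T, 6:F. ✗
4: successors {1, 2, 4, 5, 6, 8}; ◇□¬p there: 1:T, 2:T, 4:T, 5:T, 6:F, 8:T. ✗
5: successors {1, 2, 3, 5, 6, 7}; ◇□¬p there: 1:T, 2:T, 3:T, 5:T, 6:F, 7:T. ✗
6: successors {1}; ◇□¬p there: 1:T. ✓
7: successors {1, 2, 3, 4, 6, 7}; ◇□¬p there: 1:T, 2:T, 3:T, 4:T, 6:F, 7:T. ✗
8: successors {1, 2, 3, 5, 7, 8}; ◇□¬p there: 1:T, 2:T, 3:T, 5:T, 7:T, 8:T. ✓
Satisfying worlds: {2, 6, 8}.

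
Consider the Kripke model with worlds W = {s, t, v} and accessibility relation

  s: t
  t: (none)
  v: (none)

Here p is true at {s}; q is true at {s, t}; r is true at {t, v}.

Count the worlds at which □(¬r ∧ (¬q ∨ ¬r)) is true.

s: successors {t}; ¬r ∧ (¬q ∨ ¬r) there: t:F. ✗
t: no successors, so □(¬r ∧ (¬q ∨ ¬r)) holds vacuously. ✓
v: no successors, so □(¬r ∧ (¬q ∨ ¬r)) holds vacuously. ✓
Satisfying worlds: {t, v}.

2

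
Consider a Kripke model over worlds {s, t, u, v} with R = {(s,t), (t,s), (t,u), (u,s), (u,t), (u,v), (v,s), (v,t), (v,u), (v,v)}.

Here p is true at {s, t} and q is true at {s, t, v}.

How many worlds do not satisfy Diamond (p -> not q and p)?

s: successors {t}; p -> not q and p there: t:F. ✗
t: successors {s, u}; p -> not q and p there: s:F, u:T. ✓
u: successors {s, t, v}; p -> not q and p there: s:F, t:F, v:T. ✓
v: successors {s, t, u, v}; p -> not q and p there: s:F, t:F, u:T, v:T. ✓
Satisfying worlds: {t, u, v}.
So Diamond (p -> not q and p) fails at the other 1 world.

1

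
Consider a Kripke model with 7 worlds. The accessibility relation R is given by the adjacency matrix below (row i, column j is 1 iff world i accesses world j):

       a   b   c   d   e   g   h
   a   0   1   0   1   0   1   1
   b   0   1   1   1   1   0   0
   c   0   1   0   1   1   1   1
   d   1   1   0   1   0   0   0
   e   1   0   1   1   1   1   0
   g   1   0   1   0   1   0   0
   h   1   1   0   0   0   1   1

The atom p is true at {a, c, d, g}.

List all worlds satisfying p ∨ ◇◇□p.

a: p is T, ◇◇□p is F. ✓
b: p is F, ◇◇□p is F. ✗
c: p is T, ◇◇□p is F. ✓
d: p is T, ◇◇□p is F. ✓
e: p is F, ◇◇□p is F. ✗
g: p is T, ◇◇□p is F. ✓
h: p is F, ◇◇□p is F. ✗

{a, c, d, g}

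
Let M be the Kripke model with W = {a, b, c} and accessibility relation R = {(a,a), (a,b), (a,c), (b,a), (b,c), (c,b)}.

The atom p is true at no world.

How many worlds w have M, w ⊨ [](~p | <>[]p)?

a: successors {a, b, c}; ~p | <>[]p there: a:T, b:T, c:T. ✓
b: successors {a, c}; ~p | <>[]p there: a:T, c:T. ✓
c: successors {b}; ~p | <>[]p there: b:T. ✓
Satisfying worlds: {a, b, c}.

3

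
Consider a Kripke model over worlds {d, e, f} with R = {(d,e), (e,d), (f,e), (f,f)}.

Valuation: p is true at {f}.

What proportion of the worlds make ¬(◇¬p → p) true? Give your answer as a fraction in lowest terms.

2/3

d: ◇¬p → p is F. ✓
e: ◇¬p → p is F. ✓
f: ◇¬p → p is T. ✗
That's 2 of 3 worlds, so 2/3.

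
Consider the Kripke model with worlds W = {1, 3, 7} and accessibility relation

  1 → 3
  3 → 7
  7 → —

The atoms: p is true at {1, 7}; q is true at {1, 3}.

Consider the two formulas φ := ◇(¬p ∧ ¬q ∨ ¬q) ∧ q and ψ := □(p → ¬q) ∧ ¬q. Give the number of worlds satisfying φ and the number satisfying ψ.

1 and 1

For ◇(¬p ∧ ¬q ∨ ¬q) ∧ q:
1: ◇(¬p ∧ ¬q ∨ ¬q) is F, q is T. ✗
3: ◇(¬p ∧ ¬q ∨ ¬q) is T, q is T. ✓
7: ◇(¬p ∧ ¬q ∨ ¬q) is F, q is F. ✗
— 1 world.
For □(p → ¬q) ∧ ¬q:
1: □(p → ¬q) is T, ¬q is F. ✗
3: □(p → ¬q) is T, ¬q is F. ✗
7: □(p → ¬q) is T, ¬q is T. ✓
— 1 world.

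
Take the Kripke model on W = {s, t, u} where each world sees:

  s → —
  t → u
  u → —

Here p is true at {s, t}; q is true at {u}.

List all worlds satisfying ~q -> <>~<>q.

{t, u}

s: ~q is T, <>~<>q is F. ✗
t: ~q is T, <>~<>q is T. ✓
u: ~q is F, <>~<>q is F. ✓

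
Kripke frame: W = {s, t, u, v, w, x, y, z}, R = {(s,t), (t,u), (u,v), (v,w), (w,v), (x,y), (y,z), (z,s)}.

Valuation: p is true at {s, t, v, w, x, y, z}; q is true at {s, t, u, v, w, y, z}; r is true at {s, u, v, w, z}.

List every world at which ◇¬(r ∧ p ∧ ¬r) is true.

{s, t, u, v, w, x, y, z}

s: successors {t}; ¬(r ∧ p ∧ ¬r) there: t:T. ✓
t: successors {u}; ¬(r ∧ p ∧ ¬r) there: u:T. ✓
u: successors {v}; ¬(r ∧ p ∧ ¬r) there: v:T. ✓
v: successors {w}; ¬(r ∧ p ∧ ¬r) there: w:T. ✓
w: successors {v}; ¬(r ∧ p ∧ ¬r) there: v:T. ✓
x: successors {y}; ¬(r ∧ p ∧ ¬r) there: y:T. ✓
y: successors {z}; ¬(r ∧ p ∧ ¬r) there: z:T. ✓
z: successors {s}; ¬(r ∧ p ∧ ¬r) there: s:T. ✓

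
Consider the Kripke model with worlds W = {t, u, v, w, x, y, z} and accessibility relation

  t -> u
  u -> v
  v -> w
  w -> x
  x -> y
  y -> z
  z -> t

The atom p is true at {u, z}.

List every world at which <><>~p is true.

{t, u, v, w, y}

t: successors {u}; <>~p there: u:T. ✓
u: successors {v}; <>~p there: v:T. ✓
v: successors {w}; <>~p there: w:T. ✓
w: successors {x}; <>~p there: x:T. ✓
x: successors {y}; <>~p there: y:F. ✗
y: successors {z}; <>~p there: z:T. ✓
z: successors {t}; <>~p there: t:F. ✗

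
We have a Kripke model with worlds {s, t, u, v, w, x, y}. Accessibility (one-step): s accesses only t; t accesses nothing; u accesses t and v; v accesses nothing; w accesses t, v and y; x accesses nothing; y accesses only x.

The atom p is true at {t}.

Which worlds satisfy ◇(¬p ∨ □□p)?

s: successors {t}; ¬p ∨ □□p there: t:T. ✓
t: no successors, so ◇(¬p ∨ □□p) fails. ✗
u: successors {t, v}; ¬p ∨ □□p there: t:T, v:T. ✓
v: no successors, so ◇(¬p ∨ □□p) fails. ✗
w: successors {t, v, y}; ¬p ∨ □□p there: t:T, v:T, y:T. ✓
x: no successors, so ◇(¬p ∨ □□p) fails. ✗
y: successors {x}; ¬p ∨ □□p there: x:T. ✓

{s, u, w, y}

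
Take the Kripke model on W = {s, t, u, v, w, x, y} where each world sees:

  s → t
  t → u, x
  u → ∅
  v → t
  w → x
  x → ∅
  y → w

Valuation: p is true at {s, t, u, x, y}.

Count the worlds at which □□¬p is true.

s: successors {t}; □¬p there: t:F. ✗
t: successors {u, x}; □¬p there: u:T, x:T. ✓
u: no successors, so □□¬p holds vacuously. ✓
v: successors {t}; □¬p there: t:F. ✗
w: successors {x}; □¬p there: x:T. ✓
x: no successors, so □□¬p holds vacuously. ✓
y: successors {w}; □¬p there: w:F. ✗
Satisfying worlds: {t, u, w, x}.

4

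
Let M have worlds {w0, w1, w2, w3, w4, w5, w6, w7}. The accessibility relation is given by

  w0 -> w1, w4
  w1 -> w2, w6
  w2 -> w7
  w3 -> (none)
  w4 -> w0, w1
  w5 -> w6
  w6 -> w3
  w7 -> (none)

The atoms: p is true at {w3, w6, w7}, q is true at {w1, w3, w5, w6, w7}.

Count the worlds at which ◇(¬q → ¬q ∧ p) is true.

w0: successors {w1, w4}; ¬q → ¬q ∧ p there: w1:T, w4:F. ✓
w1: successors {w2, w6}; ¬q → ¬q ∧ p there: w2:F, w6:T. ✓
w2: successors {w7}; ¬q → ¬q ∧ p there: w7:T. ✓
w3: no successors, so ◇(¬q → ¬q ∧ p) fails. ✗
w4: successors {w0, w1}; ¬q → ¬q ∧ p there: w0:F, w1:T. ✓
w5: successors {w6}; ¬q → ¬q ∧ p there: w6:T. ✓
w6: successors {w3}; ¬q → ¬q ∧ p there: w3:T. ✓
w7: no successors, so ◇(¬q → ¬q ∧ p) fails. ✗
Satisfying worlds: {w0, w1, w2, w4, w5, w6}.

6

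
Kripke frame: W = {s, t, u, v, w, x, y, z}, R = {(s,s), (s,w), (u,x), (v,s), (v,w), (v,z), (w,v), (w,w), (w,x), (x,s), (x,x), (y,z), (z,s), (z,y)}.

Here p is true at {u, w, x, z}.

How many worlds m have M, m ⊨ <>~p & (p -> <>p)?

s: <>~p is T, p -> <>p is T. ✓
t: <>~p is F, p -> <>p is T. ✗
u: <>~p is F, p -> <>p is T. ✗
v: <>~p is T, p -> <>p is T. ✓
w: <>~p is T, p -> <>p is T. ✓
x: <>~p is T, p -> <>p is T. ✓
y: <>~p is F, p -> <>p is T. ✗
z: <>~p is T, p -> <>p is F. ✗
Satisfying worlds: {s, v, w, x}.

4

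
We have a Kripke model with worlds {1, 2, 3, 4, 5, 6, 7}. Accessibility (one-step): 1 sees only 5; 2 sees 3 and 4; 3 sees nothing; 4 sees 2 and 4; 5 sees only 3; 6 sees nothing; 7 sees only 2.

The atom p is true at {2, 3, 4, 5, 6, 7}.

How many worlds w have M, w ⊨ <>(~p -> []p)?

1: successors {5}; ~p -> []p there: 5:T. ✓
2: successors {3, 4}; ~p -> []p there: 3:T, 4:T. ✓
3: no successors, so <>(~p -> []p) fails. ✗
4: successors {2, 4}; ~p -> []p there: 2:T, 4:T. ✓
5: successors {3}; ~p -> []p there: 3:T. ✓
6: no successors, so <>(~p -> []p) fails. ✗
7: successors {2}; ~p -> []p there: 2:T. ✓
Satisfying worlds: {1, 2, 4, 5, 7}.

5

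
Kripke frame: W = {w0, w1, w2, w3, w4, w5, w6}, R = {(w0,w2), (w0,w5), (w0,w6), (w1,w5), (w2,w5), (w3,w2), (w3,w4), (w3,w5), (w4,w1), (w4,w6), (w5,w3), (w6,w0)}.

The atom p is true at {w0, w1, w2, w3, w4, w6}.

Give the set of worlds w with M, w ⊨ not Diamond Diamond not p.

w0: Diamond Diamond not p is T. ✗
w1: Diamond Diamond not p is F. ✓
w2: Diamond Diamond not p is F. ✓
w3: Diamond Diamond not p is T. ✗
w4: Diamond Diamond not p is T. ✗
w5: Diamond Diamond not p is T. ✗
w6: Diamond Diamond not p is T. ✗

{w1, w2}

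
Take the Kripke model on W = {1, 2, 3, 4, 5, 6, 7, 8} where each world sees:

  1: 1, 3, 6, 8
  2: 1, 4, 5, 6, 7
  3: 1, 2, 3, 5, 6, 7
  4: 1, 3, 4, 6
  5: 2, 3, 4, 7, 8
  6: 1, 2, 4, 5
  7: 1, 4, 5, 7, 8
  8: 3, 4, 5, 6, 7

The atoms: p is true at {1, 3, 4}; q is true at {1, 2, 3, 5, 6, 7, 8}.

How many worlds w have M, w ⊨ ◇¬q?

1: successors {1, 3, 6, 8}; ¬q there: 1:F, 3:F, 6:F, 8:F. ✗
2: successors {1, 4, 5, 6, 7}; ¬q there: 1:F, 4:T, 5:F, 6:F, 7:F. ✓
3: successors {1, 2, 3, 5, 6, 7}; ¬q there: 1:F, 2:F, 3:F, 5:F, 6:F, 7:F. ✗
4: successors {1, 3, 4, 6}; ¬q there: 1:F, 3:F, 4:T, 6:F. ✓
5: successors {2, 3, 4, 7, 8}; ¬q there: 2:F, 3:F, 4:T, 7:F, 8:F. ✓
6: successors {1, 2, 4, 5}; ¬q there: 1:F, 2:F, 4:T, 5:F. ✓
7: successors {1, 4, 5, 7, 8}; ¬q there: 1:F, 4:T, 5:F, 7:F, 8:F. ✓
8: successors {3, 4, 5, 6, 7}; ¬q there: 3:F, 4:T, 5:F, 6:F, 7:F. ✓
Satisfying worlds: {2, 4, 5, 6, 7, 8}.

6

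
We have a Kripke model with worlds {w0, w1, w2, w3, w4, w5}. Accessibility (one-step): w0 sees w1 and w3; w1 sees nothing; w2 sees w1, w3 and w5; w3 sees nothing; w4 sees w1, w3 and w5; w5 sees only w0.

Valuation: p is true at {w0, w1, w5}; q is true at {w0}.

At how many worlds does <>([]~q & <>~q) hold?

w0: successors {w1, w3}; []~q & <>~q there: w1:F, w3:F. ✗
w1: no successors, so <>([]~q & <>~q) fails. ✗
w2: successors {w1, w3, w5}; []~q & <>~q there: w1:F, w3:F, w5:F. ✗
w3: no successors, so <>([]~q & <>~q) fails. ✗
w4: successors {w1, w3, w5}; []~q & <>~q there: w1:F, w3:F, w5:F. ✗
w5: successors {w0}; []~q & <>~q there: w0:T. ✓
Satisfying worlds: {w5}.

1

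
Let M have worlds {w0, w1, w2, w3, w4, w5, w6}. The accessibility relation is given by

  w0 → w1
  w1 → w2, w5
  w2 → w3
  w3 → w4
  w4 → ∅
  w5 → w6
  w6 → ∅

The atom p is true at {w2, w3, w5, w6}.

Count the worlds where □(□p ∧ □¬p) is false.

3

w0: successors {w1}; □p ∧ □¬p there: w1:F. ✗
w1: successors {w2, w5}; □p ∧ □¬p there: w2:F, w5:F. ✗
w2: successors {w3}; □p ∧ □¬p there: w3:F. ✗
w3: successors {w4}; □p ∧ □¬p there: w4:T. ✓
w4: no successors, so □(□p ∧ □¬p) holds vacuously. ✓
w5: successors {w6}; □p ∧ □¬p there: w6:T. ✓
w6: no successors, so □(□p ∧ □¬p) holds vacuously. ✓
Satisfying worlds: {w3, w4, w5, w6}.
So □(□p ∧ □¬p) fails at the other 3 worlds.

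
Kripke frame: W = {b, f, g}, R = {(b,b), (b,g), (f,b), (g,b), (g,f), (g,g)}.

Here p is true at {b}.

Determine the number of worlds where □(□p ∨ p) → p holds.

b: □(□p ∨ p) is F, p is T. ✓
f: □(□p ∨ p) is T, p is F. ✗
g: □(□p ∨ p) is F, p is F. ✓
Satisfying worlds: {b, g}.

2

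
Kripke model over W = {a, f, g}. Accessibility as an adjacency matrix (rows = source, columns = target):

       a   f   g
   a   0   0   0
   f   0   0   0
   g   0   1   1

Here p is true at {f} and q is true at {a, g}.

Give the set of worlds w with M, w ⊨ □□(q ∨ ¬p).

{a, f}

a: no successors, so □□(q ∨ ¬p) holds vacuously. ✓
f: no successors, so □□(q ∨ ¬p) holds vacuously. ✓
g: successors {f, g}; □(q ∨ ¬p) there: f:T, g:F. ✗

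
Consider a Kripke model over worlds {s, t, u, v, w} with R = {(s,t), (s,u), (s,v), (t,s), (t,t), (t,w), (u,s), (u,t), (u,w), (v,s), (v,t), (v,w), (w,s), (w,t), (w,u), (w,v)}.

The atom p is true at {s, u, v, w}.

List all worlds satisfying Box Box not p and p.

∅

s: Box Box not p is F, p is T. ✗
t: Box Box not p is F, p is F. ✗
u: Box Box not p is F, p is T. ✗
v: Box Box not p is F, p is T. ✗
w: Box Box not p is F, p is T. ✗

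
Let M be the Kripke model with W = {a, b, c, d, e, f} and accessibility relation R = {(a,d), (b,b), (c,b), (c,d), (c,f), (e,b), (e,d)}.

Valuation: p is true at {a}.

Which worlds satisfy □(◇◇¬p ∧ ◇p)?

a: successors {d}; ◇◇¬p ∧ ◇p there: d:F. ✗
b: successors {b}; ◇◇¬p ∧ ◇p there: b:F. ✗
c: successors {b, d, f}; ◇◇¬p ∧ ◇p there: b:F, d:F, f:F. ✗
d: no successors, so □(◇◇¬p ∧ ◇p) holds vacuously. ✓
e: successors {b, d}; ◇◇¬p ∧ ◇p there: b:F, d:F. ✗
f: no successors, so □(◇◇¬p ∧ ◇p) holds vacuously. ✓

{d, f}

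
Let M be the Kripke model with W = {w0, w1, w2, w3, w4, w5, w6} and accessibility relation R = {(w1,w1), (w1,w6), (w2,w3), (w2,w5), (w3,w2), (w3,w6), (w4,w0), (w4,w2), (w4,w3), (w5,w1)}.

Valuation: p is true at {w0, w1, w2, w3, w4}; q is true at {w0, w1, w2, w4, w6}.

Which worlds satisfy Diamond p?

{w1, w2, w3, w4, w5}

w0: no successors, so Diamond p fails. ✗
w1: successors {w1, w6}; p there: w1:T, w6:F. ✓
w2: successors {w3, w5}; p there: w3:T, w5:F. ✓
w3: successors {w2, w6}; p there: w2:T, w6:F. ✓
w4: successors {w0, w2, w3}; p there: w0:T, w2:T, w3:T. ✓
w5: successors {w1}; p there: w1:T. ✓
w6: no successors, so Diamond p fails. ✗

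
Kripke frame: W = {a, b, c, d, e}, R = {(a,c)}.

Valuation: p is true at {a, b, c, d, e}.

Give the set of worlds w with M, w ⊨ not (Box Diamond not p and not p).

a: Box Diamond not p and not p is F. ✓
b: Box Diamond not p and not p is F. ✓
c: Box Diamond not p and not p is F. ✓
d: Box Diamond not p and not p is F. ✓
e: Box Diamond not p and not p is F. ✓

{a, b, c, d, e}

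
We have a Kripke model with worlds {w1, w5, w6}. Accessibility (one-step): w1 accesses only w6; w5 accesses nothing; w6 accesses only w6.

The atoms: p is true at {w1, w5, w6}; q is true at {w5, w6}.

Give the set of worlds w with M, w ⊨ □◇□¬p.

{w5}

w1: successors {w6}; ◇□¬p there: w6:F. ✗
w5: no successors, so □◇□¬p holds vacuously. ✓
w6: successors {w6}; ◇□¬p there: w6:F. ✗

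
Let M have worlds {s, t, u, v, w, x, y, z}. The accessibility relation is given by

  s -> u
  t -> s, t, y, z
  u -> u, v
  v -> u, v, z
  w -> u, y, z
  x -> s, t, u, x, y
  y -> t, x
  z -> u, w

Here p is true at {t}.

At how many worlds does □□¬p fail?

s: successors {u}; □¬p there: u:T. ✓
t: successors {s, t, y, z}; □¬p there: s:T, t:F, y:F, z:T. ✗
u: successors {u, v}; □¬p there: u:T, v:T. ✓
v: successors {u, v, z}; □¬p there: u:T, v:T, z:T. ✓
w: successors {u, y, z}; □¬p there: u:T, y:F, z:T. ✗
x: successors {s, t, u, x, y}; □¬p there: s:T, t:F, u:T, x:F, y:F. ✗
y: successors {t, x}; □¬p there: t:F, x:F. ✗
z: successors {u, w}; □¬p there: u:T, w:T. ✓
Satisfying worlds: {s, u, v, z}.
So □□¬p fails at the other 4 worlds.

4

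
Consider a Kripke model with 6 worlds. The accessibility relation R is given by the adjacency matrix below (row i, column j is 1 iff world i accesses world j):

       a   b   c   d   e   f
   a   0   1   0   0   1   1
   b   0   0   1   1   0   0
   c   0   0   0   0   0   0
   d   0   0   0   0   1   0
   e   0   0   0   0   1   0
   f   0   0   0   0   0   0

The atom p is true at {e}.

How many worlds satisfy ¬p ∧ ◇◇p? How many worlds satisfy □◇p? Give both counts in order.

For ¬p ∧ ◇◇p:
a: ¬p is T, ◇◇p is T. ✓
b: ¬p is T, ◇◇p is T. ✓
c: ¬p is T, ◇◇p is F. ✗
d: ¬p is T, ◇◇p is T. ✓
e: ¬p is F, ◇◇p is T. ✗
f: ¬p is T, ◇◇p is F. ✗
— 3 worlds.
For □◇p:
a: successors {b, e, f}; ◇p there: b:F, e:T, f:F. ✗
b: successors {c, d}; ◇p there: c:F, d:T. ✗
c: no successors, so □◇p holds vacuously. ✓
d: successors {e}; ◇p there: e:T. ✓
e: successors {e}; ◇p there: e:T. ✓
f: no successors, so □◇p holds vacuously. ✓
— 4 worlds.

3 and 4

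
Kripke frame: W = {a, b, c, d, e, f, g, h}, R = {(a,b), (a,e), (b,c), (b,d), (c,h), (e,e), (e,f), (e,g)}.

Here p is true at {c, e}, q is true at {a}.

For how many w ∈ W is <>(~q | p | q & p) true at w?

4

a: successors {b, e}; ~q | p | q & p there: b:T, e:T. ✓
b: successors {c, d}; ~q | p | q & p there: c:T, d:T. ✓
c: successors {h}; ~q | p | q & p there: h:T. ✓
d: no successors, so <>(~q | p | q & p) fails. ✗
e: successors {e, f, g}; ~q | p | q & p there: e:T, f:T, g:T. ✓
f: no successors, so <>(~q | p | q & p) fails. ✗
g: no successors, so <>(~q | p | q & p) fails. ✗
h: no successors, so <>(~q | p | q & p) fails. ✗
Satisfying worlds: {a, b, c, e}.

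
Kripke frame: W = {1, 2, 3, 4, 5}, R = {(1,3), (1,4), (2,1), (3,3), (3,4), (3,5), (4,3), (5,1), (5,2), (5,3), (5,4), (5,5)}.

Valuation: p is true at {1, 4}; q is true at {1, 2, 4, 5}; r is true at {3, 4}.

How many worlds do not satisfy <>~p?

1

1: successors {3, 4}; ~p there: 3:T, 4:F. ✓
2: successors {1}; ~p there: 1:F. ✗
3: successors {3, 4, 5}; ~p there: 3:T, 4:F, 5:T. ✓
4: successors {3}; ~p there: 3:T. ✓
5: successors {1, 2, 3, 4, 5}; ~p there: 1:F, 2:T, 3:T, 4:F, 5:T. ✓
Satisfying worlds: {1, 3, 4, 5}.
So <>~p fails at the other 1 world.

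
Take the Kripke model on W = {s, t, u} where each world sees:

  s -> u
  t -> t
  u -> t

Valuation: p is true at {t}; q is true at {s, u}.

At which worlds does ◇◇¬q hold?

s: successors {u}; ◇¬q there: u:T. ✓
t: successors {t}; ◇¬q there: t:T. ✓
u: successors {t}; ◇¬q there: t:T. ✓

{s, t, u}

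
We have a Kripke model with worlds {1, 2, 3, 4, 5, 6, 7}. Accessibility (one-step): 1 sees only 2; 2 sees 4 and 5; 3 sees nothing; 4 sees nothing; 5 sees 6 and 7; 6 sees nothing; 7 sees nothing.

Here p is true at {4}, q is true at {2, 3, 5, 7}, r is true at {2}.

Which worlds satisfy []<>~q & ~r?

{1, 3, 4, 6, 7}

1: []<>~q is T, ~r is T. ✓
2: []<>~q is F, ~r is F. ✗
3: []<>~q is T, ~r is T. ✓
4: []<>~q is T, ~r is T. ✓
5: []<>~q is F, ~r is T. ✗
6: []<>~q is T, ~r is T. ✓
7: []<>~q is T, ~r is T. ✓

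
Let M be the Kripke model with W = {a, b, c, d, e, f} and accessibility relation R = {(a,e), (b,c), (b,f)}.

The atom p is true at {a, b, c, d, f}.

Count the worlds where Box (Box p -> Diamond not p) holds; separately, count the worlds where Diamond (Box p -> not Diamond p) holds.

For Box (Box p -> Diamond not p):
a: successors {e}; Box p -> Diamond not p there: e:F. ✗
b: successors {c, f}; Box p -> Diamond not p there: c:F, f:F. ✗
c: no successors, so Box (Box p -> Diamond not p) holds vacuously. ✓
d: no successors, so Box (Box p -> Diamond not p) holds vacuously. ✓
e: no successors, so Box (Box p -> Diamond not p) holds vacuously. ✓
f: no successors, so Box (Box p -> Diamond not p) holds vacuously. ✓
— 4 worlds.
For Diamond (Box p -> not Diamond p):
a: successors {e}; Box p -> not Diamond p there: e:T. ✓
b: successors {c, f}; Box p -> not Diamond p there: c:T, f:T. ✓
c: no successors, so Diamond (Box p -> not Diamond p) fails. ✗
d: no successors, so Diamond (Box p -> not Diamond p) fails. ✗
e: no successors, so Diamond (Box p -> not Diamond p) fails. ✗
f: no successors, so Diamond (Box p -> not Diamond p) fails. ✗
— 2 worlds.

4 and 2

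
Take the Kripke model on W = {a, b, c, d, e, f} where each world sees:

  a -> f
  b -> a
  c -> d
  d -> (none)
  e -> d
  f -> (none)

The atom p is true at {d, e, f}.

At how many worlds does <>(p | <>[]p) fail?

a: successors {f}; p | <>[]p there: f:T. ✓
b: successors {a}; p | <>[]p there: a:T. ✓
c: successors {d}; p | <>[]p there: d:T. ✓
d: no successors, so <>(p | <>[]p) fails. ✗
e: successors {d}; p | <>[]p there: d:T. ✓
f: no successors, so <>(p | <>[]p) fails. ✗
Satisfying worlds: {a, b, c, e}.
So <>(p | <>[]p) fails at the other 2 worlds.

2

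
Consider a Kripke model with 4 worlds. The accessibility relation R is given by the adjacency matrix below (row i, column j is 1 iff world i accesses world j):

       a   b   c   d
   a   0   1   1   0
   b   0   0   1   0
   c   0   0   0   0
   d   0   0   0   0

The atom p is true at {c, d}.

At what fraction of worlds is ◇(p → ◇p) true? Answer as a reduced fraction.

a: successors {b, c}; p → ◇p there: b:T, c:F. ✓
b: successors {c}; p → ◇p there: c:F. ✗
c: no successors, so ◇(p → ◇p) fails. ✗
d: no successors, so ◇(p → ◇p) fails. ✗
That's 1 of 4 worlds, so 1/4.

1/4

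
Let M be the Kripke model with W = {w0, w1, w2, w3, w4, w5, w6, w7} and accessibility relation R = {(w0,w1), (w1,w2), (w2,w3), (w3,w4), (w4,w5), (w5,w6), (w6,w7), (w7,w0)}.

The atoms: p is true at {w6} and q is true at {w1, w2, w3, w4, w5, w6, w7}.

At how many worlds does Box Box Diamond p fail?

7

w0: successors {w1}; Box Diamond p there: w1:F. ✗
w1: successors {w2}; Box Diamond p there: w2:F. ✗
w2: successors {w3}; Box Diamond p there: w3:F. ✗
w3: successors {w4}; Box Diamond p there: w4:T. ✓
w4: successors {w5}; Box Diamond p there: w5:F. ✗
w5: successors {w6}; Box Diamond p there: w6:F. ✗
w6: successors {w7}; Box Diamond p there: w7:F. ✗
w7: successors {w0}; Box Diamond p there: w0:F. ✗
Satisfying worlds: {w3}.
So Box Box Diamond p fails at the other 7 worlds.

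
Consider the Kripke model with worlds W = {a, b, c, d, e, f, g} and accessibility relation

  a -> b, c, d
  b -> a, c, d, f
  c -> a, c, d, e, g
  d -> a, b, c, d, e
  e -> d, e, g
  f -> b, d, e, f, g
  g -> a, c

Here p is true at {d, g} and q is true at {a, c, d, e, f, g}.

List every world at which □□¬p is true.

a: successors {b, c, d}; □¬p there: b:F, c:F, d:F. ✗
b: successors {a, c, d, f}; □¬p there: a:F, c:F, d:F, f:F. ✗
c: successors {a, c, d, e, g}; □¬p there: a:F, c:F, d:F, e:F, g:T. ✗
d: successors {a, b, c, d, e}; □¬p there: a:F, b:F, c:F, d:F, e:F. ✗
e: successors {d, e, g}; □¬p there: d:F, e:F, g:T. ✗
f: successors {b, d, e, f, g}; □¬p there: b:F, d:F, e:F, f:F, g:T. ✗
g: successors {a, c}; □¬p there: a:F, c:F. ✗

∅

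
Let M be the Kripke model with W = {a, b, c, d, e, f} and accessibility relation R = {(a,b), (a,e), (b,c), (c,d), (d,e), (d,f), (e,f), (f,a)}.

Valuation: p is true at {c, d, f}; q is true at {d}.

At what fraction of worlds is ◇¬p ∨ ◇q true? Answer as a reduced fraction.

2/3

a: ◇¬p is T, ◇q is F. ✓
b: ◇¬p is F, ◇q is F. ✗
c: ◇¬p is F, ◇q is T. ✓
d: ◇¬p is T, ◇q is F. ✓
e: ◇¬p is F, ◇q is F. ✗
f: ◇¬p is T, ◇q is F. ✓
That's 4 of 6 worlds, so 4/6 = 2/3.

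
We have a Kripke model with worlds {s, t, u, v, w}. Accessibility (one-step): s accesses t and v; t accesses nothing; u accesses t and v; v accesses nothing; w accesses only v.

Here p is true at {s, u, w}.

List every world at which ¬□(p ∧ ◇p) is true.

s: □(p ∧ ◇p) is F. ✓
t: □(p ∧ ◇p) is T. ✗
u: □(p ∧ ◇p) is F. ✓
v: □(p ∧ ◇p) is T. ✗
w: □(p ∧ ◇p) is F. ✓

{s, u, w}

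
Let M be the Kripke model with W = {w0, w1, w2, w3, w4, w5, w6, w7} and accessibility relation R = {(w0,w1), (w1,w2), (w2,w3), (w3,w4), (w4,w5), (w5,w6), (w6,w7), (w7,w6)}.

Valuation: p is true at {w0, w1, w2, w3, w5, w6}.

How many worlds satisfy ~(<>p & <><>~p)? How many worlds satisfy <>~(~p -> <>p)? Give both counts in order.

For ~(<>p & <><>~p):
w0: <>p & <><>~p is F. ✓
w1: <>p & <><>~p is F. ✓
w2: <>p & <><>~p is T. ✗
w3: <>p & <><>~p is F. ✓
w4: <>p & <><>~p is F. ✓
w5: <>p & <><>~p is T. ✗
w6: <>p & <><>~p is F. ✓
w7: <>p & <><>~p is T. ✗
— 5 worlds.
For <>~(~p -> <>p):
w0: successors {w1}; ~(~p -> <>p) there: w1:F. ✗
w1: successors {w2}; ~(~p -> <>p) there: w2:F. ✗
w2: successors {w3}; ~(~p -> <>p) there: w3:F. ✗
w3: successors {w4}; ~(~p -> <>p) there: w4:F. ✗
w4: successors {w5}; ~(~p -> <>p) there: w5:F. ✗
w5: successors {w6}; ~(~p -> <>p) there: w6:F. ✗
w6: successors {w7}; ~(~p -> <>p) there: w7:F. ✗
w7: successors {w6}; ~(~p -> <>p) there: w6:F. ✗
— 0 worlds.

5 and 0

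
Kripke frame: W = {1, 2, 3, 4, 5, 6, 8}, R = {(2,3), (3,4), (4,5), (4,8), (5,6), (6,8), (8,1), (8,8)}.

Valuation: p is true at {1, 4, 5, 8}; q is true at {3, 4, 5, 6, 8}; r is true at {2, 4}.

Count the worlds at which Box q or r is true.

6

1: Box q is T, r is F. ✓
2: Box q is T, r is T. ✓
3: Box q is T, r is F. ✓
4: Box q is T, r is T. ✓
5: Box q is T, r is F. ✓
6: Box q is T, r is F. ✓
8: Box q is F, r is F. ✗
Satisfying worlds: {1, 2, 3, 4, 5, 6}.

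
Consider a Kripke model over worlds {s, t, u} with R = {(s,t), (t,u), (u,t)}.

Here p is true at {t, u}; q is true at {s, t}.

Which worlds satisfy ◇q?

s: successors {t}; q there: t:T. ✓
t: successors {u}; q there: u:F. ✗
u: successors {t}; q there: t:T. ✓

{s, u}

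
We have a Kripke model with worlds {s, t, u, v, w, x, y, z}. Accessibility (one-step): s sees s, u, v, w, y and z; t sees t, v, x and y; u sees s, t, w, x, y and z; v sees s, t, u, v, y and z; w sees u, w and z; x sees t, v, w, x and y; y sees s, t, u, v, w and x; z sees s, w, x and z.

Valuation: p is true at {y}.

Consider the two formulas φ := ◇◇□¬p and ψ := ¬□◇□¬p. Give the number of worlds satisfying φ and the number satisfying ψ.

For ◇◇□¬p:
s: successors {s, u, v, w, y, z}; ◇□¬p there: s:T, u:T, v:T, w:T, y:T, z:T. ✓
t: successors {t, v, x, y}; ◇□¬p there: t:T, v:T, x:T, y:T. ✓
u: successors {s, t, w, x, y, z}; ◇□¬p there: s:T, t:T, w:T, x:T, y:T, z:T. ✓
v: successors {s, t, u, v, y, z}; ◇□¬p there: s:T, t:T, u:T, v:T, y:T, z:T. ✓
w: successors {u, w, z}; ◇□¬p there: u:T, w:T, z:T. ✓
x: successors {t, v, w, x, y}; ◇□¬p there: t:T, v:T, w:T, x:T, y:T. ✓
y: successors {s, t, u, v, w, x}; ◇□¬p there: s:T, t:T, u:T, v:T, w:T, x:T. ✓
z: successors {s, w, x, z}; ◇□¬p there: s:T, w:T, x:T, z:T. ✓
— 8 worlds.
For ¬□◇□¬p:
s: □◇□¬p is T. ✗
t: □◇□¬p is T. ✗
u: □◇□¬p is T. ✗
v: □◇□¬p is T. ✗
w: □◇□¬p is T. ✗
x: □◇□¬p is T. ✗
y: □◇□¬p is T. ✗
z: □◇□¬p is T. ✗
— 0 worlds.

8 and 0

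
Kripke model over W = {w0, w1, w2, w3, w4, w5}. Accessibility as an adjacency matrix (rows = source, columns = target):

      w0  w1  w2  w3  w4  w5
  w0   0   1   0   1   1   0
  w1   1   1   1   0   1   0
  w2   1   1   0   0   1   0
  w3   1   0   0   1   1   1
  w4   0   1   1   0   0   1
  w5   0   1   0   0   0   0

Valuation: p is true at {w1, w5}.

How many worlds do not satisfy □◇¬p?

w0: successors {w1, w3, w4}; ◇¬p there: w1:T, w3:T, w4:T. ✓
w1: successors {w0, w1, w2, w4}; ◇¬p there: w0:T, w1:T, w2:T, w4:T. ✓
w2: successors {w0, w1, w4}; ◇¬p there: w0:T, w1:T, w4:T. ✓
w3: successors {w0, w3, w4, w5}; ◇¬p there: w0:T, w3:T, w4:T, w5:F. ✗
w4: successors {w1, w2, w5}; ◇¬p there: w1:T, w2:T, w5:F. ✗
w5: successors {w1}; ◇¬p there: w1:T. ✓
Satisfying worlds: {w0, w1, w2, w5}.
So □◇¬p fails at the other 2 worlds.

2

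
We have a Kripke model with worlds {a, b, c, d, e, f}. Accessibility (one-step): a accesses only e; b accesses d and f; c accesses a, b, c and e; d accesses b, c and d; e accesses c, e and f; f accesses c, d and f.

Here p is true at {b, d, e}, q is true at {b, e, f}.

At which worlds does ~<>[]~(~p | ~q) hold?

{a, b, d, e, f}

a: <>[]~(~p | ~q) is F. ✓
b: <>[]~(~p | ~q) is F. ✓
c: <>[]~(~p | ~q) is T. ✗
d: <>[]~(~p | ~q) is F. ✓
e: <>[]~(~p | ~q) is F. ✓
f: <>[]~(~p | ~q) is F. ✓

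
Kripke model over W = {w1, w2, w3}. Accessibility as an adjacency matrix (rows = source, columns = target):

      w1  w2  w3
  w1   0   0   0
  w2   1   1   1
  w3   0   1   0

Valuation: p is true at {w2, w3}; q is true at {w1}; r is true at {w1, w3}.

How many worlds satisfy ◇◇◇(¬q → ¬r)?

2

w1: no successors, so ◇◇◇(¬q → ¬r) fails. ✗
w2: successors {w1, w2, w3}; ◇◇(¬q → ¬r) there: w1:F, w2:T, w3:T. ✓
w3: successors {w2}; ◇◇(¬q → ¬r) there: w2:T. ✓
Satisfying worlds: {w2, w3}.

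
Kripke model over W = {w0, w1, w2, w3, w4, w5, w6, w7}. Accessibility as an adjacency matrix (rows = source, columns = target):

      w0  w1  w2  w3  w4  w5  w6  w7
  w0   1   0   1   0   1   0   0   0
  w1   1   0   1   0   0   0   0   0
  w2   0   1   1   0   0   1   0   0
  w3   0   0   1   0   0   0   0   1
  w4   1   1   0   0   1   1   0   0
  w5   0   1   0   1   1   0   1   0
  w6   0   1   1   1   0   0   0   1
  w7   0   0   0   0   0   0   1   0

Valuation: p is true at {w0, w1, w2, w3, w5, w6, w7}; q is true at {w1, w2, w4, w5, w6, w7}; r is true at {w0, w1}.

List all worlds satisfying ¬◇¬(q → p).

w0: ◇¬(q → p) is T. ✗
w1: ◇¬(q → p) is F. ✓
w2: ◇¬(q → p) is F. ✓
w3: ◇¬(q → p) is F. ✓
w4: ◇¬(q → p) is T. ✗
w5: ◇¬(q → p) is T. ✗
w6: ◇¬(q → p) is F. ✓
w7: ◇¬(q → p) is F. ✓

{w1, w2, w3, w6, w7}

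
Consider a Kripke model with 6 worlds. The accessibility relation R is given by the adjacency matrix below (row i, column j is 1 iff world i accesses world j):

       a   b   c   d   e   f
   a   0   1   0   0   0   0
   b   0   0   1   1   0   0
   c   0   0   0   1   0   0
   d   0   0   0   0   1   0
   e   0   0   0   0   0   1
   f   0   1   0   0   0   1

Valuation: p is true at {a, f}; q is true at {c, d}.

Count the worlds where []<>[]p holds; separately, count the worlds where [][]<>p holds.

For []<>[]p:
a: successors {b}; <>[]p there: b:F. ✗
b: successors {c, d}; <>[]p there: c:F, d:T. ✗
c: successors {d}; <>[]p there: d:T. ✓
d: successors {e}; <>[]p there: e:F. ✗
e: successors {f}; <>[]p there: f:F. ✗
f: successors {b, f}; <>[]p there: b:F, f:F. ✗
— 1 world.
For [][]<>p:
a: successors {b}; []<>p there: b:F. ✗
b: successors {c, d}; []<>p there: c:F, d:T. ✗
c: successors {d}; []<>p there: d:T. ✓
d: successors {e}; []<>p there: e:T. ✓
e: successors {f}; []<>p there: f:F. ✗
f: successors {b, f}; []<>p there: b:F, f:F. ✗
— 2 worlds.

1 and 2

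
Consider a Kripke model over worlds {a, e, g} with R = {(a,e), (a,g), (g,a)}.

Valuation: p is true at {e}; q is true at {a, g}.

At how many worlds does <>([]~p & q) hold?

a: successors {e, g}; []~p & q there: e:F, g:T. ✓
e: no successors, so <>([]~p & q) fails. ✗
g: successors {a}; []~p & q there: a:F. ✗
Satisfying worlds: {a}.

1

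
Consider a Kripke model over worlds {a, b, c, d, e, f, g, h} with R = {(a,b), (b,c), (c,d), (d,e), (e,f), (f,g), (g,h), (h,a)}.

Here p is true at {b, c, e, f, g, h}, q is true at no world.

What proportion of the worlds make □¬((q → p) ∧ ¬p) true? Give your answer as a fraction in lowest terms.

a: successors {b}; ¬((q → p) ∧ ¬p) there: b:T. ✓
b: successors {c}; ¬((q → p) ∧ ¬p) there: c:T. ✓
c: successors {d}; ¬((q → p) ∧ ¬p) there: d:F. ✗
d: successors {e}; ¬((q → p) ∧ ¬p) there: e:T. ✓
e: successors {f}; ¬((q → p) ∧ ¬p) there: f:T. ✓
f: successors {g}; ¬((q → p) ∧ ¬p) there: g:T. ✓
g: successors {h}; ¬((q → p) ∧ ¬p) there: h:T. ✓
h: successors {a}; ¬((q → p) ∧ ¬p) there: a:F. ✗
That's 6 of 8 worlds, so 6/8 = 3/4.

3/4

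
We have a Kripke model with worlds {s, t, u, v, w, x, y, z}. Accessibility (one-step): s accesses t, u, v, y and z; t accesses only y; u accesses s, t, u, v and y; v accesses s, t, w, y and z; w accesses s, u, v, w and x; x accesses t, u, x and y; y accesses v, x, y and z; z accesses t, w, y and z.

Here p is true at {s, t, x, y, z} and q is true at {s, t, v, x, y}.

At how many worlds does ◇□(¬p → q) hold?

7

s: successors {t, u, v, y, z}; □(¬p → q) there: t:T, u:F, v:F, y:T, z:F. ✓
t: successors {y}; □(¬p → q) there: y:T. ✓
u: successors {s, t, u, v, y}; □(¬p → q) there: s:F, t:T, u:F, v:F, y:T. ✓
v: successors {s, t, w, y, z}; □(¬p → q) there: s:F, t:T, w:F, y:T, z:F. ✓
w: successors {s, u, v, w, x}; □(¬p → q) there: s:F, u:F, v:F, w:F, x:F. ✗
x: successors {t, u, x, y}; □(¬p → q) there: t:T, u:F, x:F, y:T. ✓
y: successors {v, x, y, z}; □(¬p → q) there: v:F, x:F, y:T, z:F. ✓
z: successors {t, w, y, z}; □(¬p → q) there: t:T, w:F, y:T, z:F. ✓
Satisfying worlds: {s, t, u, v, x, y, z}.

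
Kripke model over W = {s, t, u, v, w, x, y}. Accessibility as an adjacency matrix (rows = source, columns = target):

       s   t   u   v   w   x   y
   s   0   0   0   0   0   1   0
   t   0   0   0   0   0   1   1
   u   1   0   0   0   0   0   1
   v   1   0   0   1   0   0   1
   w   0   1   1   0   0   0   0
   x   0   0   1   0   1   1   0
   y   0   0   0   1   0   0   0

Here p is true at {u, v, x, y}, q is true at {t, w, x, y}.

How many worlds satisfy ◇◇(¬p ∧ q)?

s: successors {x}; ◇(¬p ∧ q) there: x:T. ✓
t: successors {x, y}; ◇(¬p ∧ q) there: x:T, y:F. ✓
u: successors {s, y}; ◇(¬p ∧ q) there: s:F, y:F. ✗
v: successors {s, v, y}; ◇(¬p ∧ q) there: s:F, v:F, y:F. ✗
w: successors {t, u}; ◇(¬p ∧ q) there: t:F, u:F. ✗
x: successors {u, w, x}; ◇(¬p ∧ q) there: u:F, w:T, x:T. ✓
y: successors {v}; ◇(¬p ∧ q) there: v:F. ✗
Satisfying worlds: {s, t, x}.

3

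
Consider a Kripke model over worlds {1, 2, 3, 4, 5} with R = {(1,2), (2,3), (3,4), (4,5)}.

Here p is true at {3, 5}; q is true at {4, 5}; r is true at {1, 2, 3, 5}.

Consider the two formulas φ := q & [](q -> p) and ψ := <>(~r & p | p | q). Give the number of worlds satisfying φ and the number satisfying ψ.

2 and 3

For q & [](q -> p):
1: q is F, [](q -> p) is T. ✗
2: q is F, [](q -> p) is T. ✗
3: q is F, [](q -> p) is F. ✗
4: q is T, [](q -> p) is T. ✓
5: q is T, [](q -> p) is T. ✓
— 2 worlds.
For <>(~r & p | p | q):
1: successors {2}; ~r & p | p | q there: 2:F. ✗
2: successors {3}; ~r & p | p | q there: 3:T. ✓
3: successors {4}; ~r & p | p | q there: 4:T. ✓
4: successors {5}; ~r & p | p | q there: 5:T. ✓
5: no successors, so <>(~r & p | p | q) fails. ✗
— 3 worlds.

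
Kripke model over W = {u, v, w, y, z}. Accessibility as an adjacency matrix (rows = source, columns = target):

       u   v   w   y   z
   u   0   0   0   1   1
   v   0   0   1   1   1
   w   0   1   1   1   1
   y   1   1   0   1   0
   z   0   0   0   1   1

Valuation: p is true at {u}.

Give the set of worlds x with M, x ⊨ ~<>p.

u: <>p is F. ✓
v: <>p is F. ✓
w: <>p is F. ✓
y: <>p is T. ✗
z: <>p is F. ✓

{u, v, w, z}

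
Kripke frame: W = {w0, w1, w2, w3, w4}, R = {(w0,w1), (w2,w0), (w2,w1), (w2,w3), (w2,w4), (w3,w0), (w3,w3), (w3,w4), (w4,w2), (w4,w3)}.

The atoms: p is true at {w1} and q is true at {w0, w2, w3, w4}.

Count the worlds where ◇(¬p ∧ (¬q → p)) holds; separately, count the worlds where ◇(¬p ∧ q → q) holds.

For ◇(¬p ∧ (¬q → p)):
w0: successors {w1}; ¬p ∧ (¬q → p) there: w1:F. ✗
w1: no successors, so ◇(¬p ∧ (¬q → p)) fails. ✗
w2: successors {w0, w1, w3, w4}; ¬p ∧ (¬q → p) there: w0:T, w1:F, w3:T, w4:T. ✓
w3: successors {w0, w3, w4}; ¬p ∧ (¬q → p) there: w0:T, w3:T, w4:T. ✓
w4: successors {w2, w3}; ¬p ∧ (¬q → p) there: w2:T, w3:T. ✓
— 3 worlds.
For ◇(¬p ∧ q → q):
w0: successors {w1}; ¬p ∧ q → q there: w1:T. ✓
w1: no successors, so ◇(¬p ∧ q → q) fails. ✗
w2: successors {w0, w1, w3, w4}; ¬p ∧ q → q there: w0:T, w1:T, w3:T, w4:T. ✓
w3: successors {w0, w3, w4}; ¬p ∧ q → q there: w0:T, w3:T, w4:T. ✓
w4: successors {w2, w3}; ¬p ∧ q → q there: w2:T, w3:T. ✓
— 4 worlds.

3 and 4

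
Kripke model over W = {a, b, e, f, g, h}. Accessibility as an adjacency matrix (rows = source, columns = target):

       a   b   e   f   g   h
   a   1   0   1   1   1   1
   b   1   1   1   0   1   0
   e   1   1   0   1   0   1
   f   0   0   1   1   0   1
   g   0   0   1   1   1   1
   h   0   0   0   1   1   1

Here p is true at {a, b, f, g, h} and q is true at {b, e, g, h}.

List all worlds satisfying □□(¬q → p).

{a, b, e, f, g, h}

a: successors {a, e, f, g, h}; □(¬q → p) there: a:T, e:T, f:T, g:T, h:T. ✓
b: successors {a, b, e, g}; □(¬q → p) there: a:T, b:T, e:T, g:T. ✓
e: successors {a, b, f, h}; □(¬q → p) there: a:T, b:T, f:T, h:T. ✓
f: successors {e, f, h}; □(¬q → p) there: e:T, f:T, h:T. ✓
g: successors {e, f, g, h}; □(¬q → p) there: e:T, f:T, g:T, h:T. ✓
h: successors {f, g, h}; □(¬q → p) there: f:T, g:T, h:T. ✓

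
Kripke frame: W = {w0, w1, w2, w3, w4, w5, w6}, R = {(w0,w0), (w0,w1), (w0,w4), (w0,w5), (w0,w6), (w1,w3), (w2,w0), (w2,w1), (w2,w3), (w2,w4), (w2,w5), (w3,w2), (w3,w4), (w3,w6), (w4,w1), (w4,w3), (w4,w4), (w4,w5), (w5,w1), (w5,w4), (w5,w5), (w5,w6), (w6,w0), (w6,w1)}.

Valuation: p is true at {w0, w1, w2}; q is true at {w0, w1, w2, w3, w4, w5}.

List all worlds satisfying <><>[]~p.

w0: successors {w0, w1, w4, w5, w6}; <>[]~p there: w0:T, w1:F, w4:T, w5:T, w6:T. ✓
w1: successors {w3}; <>[]~p there: w3:F. ✗
w2: successors {w0, w1, w3, w4, w5}; <>[]~p there: w0:T, w1:F, w3:F, w4:T, w5:T. ✓
w3: successors {w2, w4, w6}; <>[]~p there: w2:T, w4:T, w6:T. ✓
w4: successors {w1, w3, w4, w5}; <>[]~p there: w1:F, w3:F, w4:T, w5:T. ✓
w5: successors {w1, w4, w5, w6}; <>[]~p there: w1:F, w4:T, w5:T, w6:T. ✓
w6: successors {w0, w1}; <>[]~p there: w0:T, w1:F. ✓

{w0, w2, w3, w4, w5, w6}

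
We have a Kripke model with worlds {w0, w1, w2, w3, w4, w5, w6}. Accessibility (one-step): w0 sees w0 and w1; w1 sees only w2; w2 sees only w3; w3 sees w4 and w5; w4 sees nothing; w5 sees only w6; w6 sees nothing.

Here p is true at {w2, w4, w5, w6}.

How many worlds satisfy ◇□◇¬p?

w0: successors {w0, w1}; □◇¬p there: w0:F, w1:T. ✓
w1: successors {w2}; □◇¬p there: w2:F. ✗
w2: successors {w3}; □◇¬p there: w3:F. ✗
w3: successors {w4, w5}; □◇¬p there: w4:T, w5:F. ✓
w4: no successors, so ◇□◇¬p fails. ✗
w5: successors {w6}; □◇¬p there: w6:T. ✓
w6: no successors, so ◇□◇¬p fails. ✗
Satisfying worlds: {w0, w3, w5}.

3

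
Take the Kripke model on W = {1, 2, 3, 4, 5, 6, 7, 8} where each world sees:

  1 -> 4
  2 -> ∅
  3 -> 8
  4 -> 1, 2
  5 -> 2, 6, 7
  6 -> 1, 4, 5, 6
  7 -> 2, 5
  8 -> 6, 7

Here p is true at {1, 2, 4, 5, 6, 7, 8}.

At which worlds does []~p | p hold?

1: []~p is F, p is T. ✓
2: []~p is T, p is T. ✓
3: []~p is F, p is F. ✗
4: []~p is F, p is T. ✓
5: []~p is F, p is T. ✓
6: []~p is F, p is T. ✓
7: []~p is F, p is T. ✓
8: []~p is F, p is T. ✓

{1, 2, 4, 5, 6, 7, 8}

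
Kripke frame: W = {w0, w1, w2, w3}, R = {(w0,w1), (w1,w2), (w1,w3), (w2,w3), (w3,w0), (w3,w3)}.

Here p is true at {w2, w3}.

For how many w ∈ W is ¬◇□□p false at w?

w0: ◇□□p is F. ✓
w1: ◇□□p is F. ✓
w2: ◇□□p is F. ✓
w3: ◇□□p is T. ✗
Satisfying worlds: {w0, w1, w2}.
So ¬◇□□p fails at the other 1 world.

1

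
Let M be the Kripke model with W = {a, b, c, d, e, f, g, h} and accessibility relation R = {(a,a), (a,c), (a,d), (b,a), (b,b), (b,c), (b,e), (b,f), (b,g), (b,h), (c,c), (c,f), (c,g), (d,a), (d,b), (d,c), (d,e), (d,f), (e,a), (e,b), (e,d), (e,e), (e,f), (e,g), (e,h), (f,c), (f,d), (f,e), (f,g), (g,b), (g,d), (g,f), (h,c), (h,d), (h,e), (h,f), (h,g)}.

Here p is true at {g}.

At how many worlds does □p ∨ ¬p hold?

7

a: □p is F, ¬p is T. ✓
b: □p is F, ¬p is T. ✓
c: □p is F, ¬p is T. ✓
d: □p is F, ¬p is T. ✓
e: □p is F, ¬p is T. ✓
f: □p is F, ¬p is T. ✓
g: □p is F, ¬p is F. ✗
h: □p is F, ¬p is T. ✓
Satisfying worlds: {a, b, c, d, e, f, h}.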